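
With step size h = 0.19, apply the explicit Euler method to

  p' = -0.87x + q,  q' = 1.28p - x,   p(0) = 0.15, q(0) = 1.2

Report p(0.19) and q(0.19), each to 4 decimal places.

0.3780, 1.2365

Euler on (p,q): p_{n+1} = p_n + h·p', q_{n+1} = q_n + h·q'.
0.000000: (0.150000, 1.200000); f=(1.200000, 0.192000) → (0.378000, 1.236480)
(p(0.19), q(0.19)) ≈ (0.3780, 1.2365)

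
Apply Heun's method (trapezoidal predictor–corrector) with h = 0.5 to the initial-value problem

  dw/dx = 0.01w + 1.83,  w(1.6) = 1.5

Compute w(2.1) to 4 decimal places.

2.4248

Heun: k1 = f(x_n, w_n); k2 = f(x_n + h, w_n + h·k1); w_{n+1} = w_n + (h/2)·(k1 + k2).
x=1.600000, w=1.500000:
  k1 = f(1.600000, 1.500000) = 1.845000
  k2 = f(2.100000, 2.422500) = 1.854225
  w ← 1.500000 + (0.5/2)·(1.845000 + 1.854225) = 2.424806
w(2.1) ≈ 2.4248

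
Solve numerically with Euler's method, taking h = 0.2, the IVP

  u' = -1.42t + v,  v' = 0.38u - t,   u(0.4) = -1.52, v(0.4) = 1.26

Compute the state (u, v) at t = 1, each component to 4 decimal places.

-1.3984, 0.5777

Euler on (u,v): u_{n+1} = u_n + h·u', v_{n+1} = v_n + h·v'.
0.400000: (-1.520000, 1.260000); f=(0.692000, -0.977600) → (-1.381600, 1.064480)
0.600000: (-1.381600, 1.064480); f=(0.212480, -1.125008) → (-1.339104, 0.839478)
0.800000: (-1.339104, 0.839478); f=(-0.296522, -1.308860) → (-1.398408, 0.577706)
(u(1), v(1)) ≈ (-1.3984, 0.5777)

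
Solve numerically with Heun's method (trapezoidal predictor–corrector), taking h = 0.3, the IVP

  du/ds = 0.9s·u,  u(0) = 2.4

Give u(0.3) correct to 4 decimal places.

2.4972

Heun: k1 = f(s_n, u_n); k2 = f(s_n + h, u_n + h·k1); u_{n+1} = u_n + (h/2)·(k1 + k2).
s=0.000000, u=2.400000:
  k1 = f(0.000000, 2.400000) = 0.000000
  k2 = f(0.300000, 2.400000) = 0.648000
  u ← 2.400000 + (0.3/2)·(0.000000 + 0.648000) = 2.497200
u(0.3) ≈ 2.4972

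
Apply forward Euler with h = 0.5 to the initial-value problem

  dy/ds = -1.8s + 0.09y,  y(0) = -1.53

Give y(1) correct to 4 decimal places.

-2.1208

Euler: y_{n+1} = y_n + h·f(s_n, y_n).
s=0.000000, y=-1.530000: f=-0.137700 → y ← -1.530000 + 0.5·(-0.137700) = -1.598850
s=0.500000, y=-1.598850: f=-1.043897 → y ← -1.598850 + 0.5·(-1.043897) = -2.120798
y(1) ≈ -2.1208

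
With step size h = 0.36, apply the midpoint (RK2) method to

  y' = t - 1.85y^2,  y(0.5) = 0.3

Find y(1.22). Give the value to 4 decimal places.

0.6363

Midpoint: k1 = f(t_n, y_n); k2 = f(t_n + h/2, y_n + (h/2)·k1); y_{n+1} = y_n + h·k2.
t=0.500000, y=0.300000:
  k1 = f(0.500000, 0.300000) = 0.333500
  k2 = f(0.680000, 0.360030) = 0.440200
  y ← 0.300000 + 0.36·0.440200 = 0.458472
t=0.860000, y=0.458472:
  k1 = f(0.860000, 0.458472) = 0.471136
  k2 = f(1.040000, 0.543277) = 0.493974
  y ← 0.458472 + 0.36·0.493974 = 0.636303
y(1.22) ≈ 0.6363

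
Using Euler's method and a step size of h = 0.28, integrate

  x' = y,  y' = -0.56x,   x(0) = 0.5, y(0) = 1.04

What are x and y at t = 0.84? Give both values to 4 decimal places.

Euler on (x,y): x_{n+1} = x_n + h·x', y_{n+1} = y_n + h·y'.
0.000000: (0.500000, 1.040000); f=(1.040000, -0.280000) → (0.791200, 0.961600)
0.280000: (0.791200, 0.961600); f=(0.961600, -0.443072) → (1.060448, 0.837540)
0.560000: (1.060448, 0.837540); f=(0.837540, -0.593851) → (1.294959, 0.671262)
(x(0.84), y(0.84)) ≈ (1.2950, 0.6713)

1.2950, 0.6713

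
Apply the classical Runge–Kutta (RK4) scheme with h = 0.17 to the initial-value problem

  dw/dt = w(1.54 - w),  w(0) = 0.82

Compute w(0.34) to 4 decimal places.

1.0131

RK4: k1 = f(t_n, w_n); k2 = f(t_n + h/2, w_n + (h/2)·k1); k3 = f(t_n + h/2, w_n + (h/2)·k2); k4 = f(t_n + h, w_n + h·k3); w_{n+1} = w_n + (h/6)·(k1 + 2k2 + 2k3 + k4).
t=0.000000, w=0.820000:
  k1 = f(0.000000, 0.820000) = 0.590400
  k2 = f(0.085000, 0.870184) = 0.582863
  k3 = f(0.085000, 0.869543) = 0.582991
  k4 = f(0.170000, 0.919108) = 0.570667
  w ← 0.820000 + (0.17/6)·(k1 + 2k2 + 2k3 + k4) = 0.918962
t=0.170000, w=0.918962:
  k1 = f(0.170000, 0.918962) = 0.570710
  k2 = f(0.255000, 0.967472) = 0.553905
  k3 = f(0.255000, 0.966044) = 0.554467
  k4 = f(0.340000, 1.013221) = 0.533743
  w ← 0.918962 + (0.17/6)·(k1 + 2k2 + 2k3 + k4) = 1.013063
w(0.34) ≈ 1.0131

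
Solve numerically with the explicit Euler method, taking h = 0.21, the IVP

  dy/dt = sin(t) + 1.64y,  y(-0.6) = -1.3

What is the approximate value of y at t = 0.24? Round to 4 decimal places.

-4.7234

Euler: y_{n+1} = y_n + h·f(t_n, y_n).
t=-0.600000, y=-1.300000: f=-2.696642 → y ← -1.300000 + 0.21·(-2.696642) = -1.866295
t=-0.390000, y=-1.866295: f=-3.440912 → y ← -1.866295 + 0.21·(-3.440912) = -2.588886
t=-0.180000, y=-2.588886: f=-4.424803 → y ← -2.588886 + 0.21·(-4.424803) = -3.518095
t=0.030000, y=-3.518095: f=-5.739681 → y ← -3.518095 + 0.21·(-5.739681) = -4.723428
y(0.24) ≈ -4.7234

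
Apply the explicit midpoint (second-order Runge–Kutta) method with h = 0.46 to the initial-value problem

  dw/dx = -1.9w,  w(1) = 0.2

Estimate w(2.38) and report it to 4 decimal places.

Midpoint: k1 = f(x_n, w_n); k2 = f(x_n + h/2, w_n + (h/2)·k1); w_{n+1} = w_n + h·k2.
x=1.000000, w=0.200000:
  k1 = f(1.000000, 0.200000) = -0.380000
  k2 = f(1.230000, 0.112600) = -0.213940
  w ← 0.200000 + 0.46·(-0.213940) = 0.101588
x=1.460000, w=0.101588:
  k1 = f(1.460000, 0.101588) = -0.193016
  k2 = f(1.690000, 0.057194) = -0.108668
  w ← 0.101588 + 0.46·(-0.108668) = 0.051600
x=1.920000, w=0.051600:
  k1 = f(1.920000, 0.051600) = -0.098040
  k2 = f(2.150000, 0.029051) = -0.055197
  w ← 0.051600 + 0.46·(-0.055197) = 0.026210
w(2.38) ≈ 0.0262

0.0262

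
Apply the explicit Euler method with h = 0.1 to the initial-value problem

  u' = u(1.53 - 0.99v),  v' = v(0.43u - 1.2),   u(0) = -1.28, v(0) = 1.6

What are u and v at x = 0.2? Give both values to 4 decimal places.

Euler on (u,v): u_{n+1} = u_n + h·u', v_{n+1} = v_n + h·v'.
0.000000: (-1.280000, 1.600000); f=(0.069120, -2.800640) → (-1.273088, 1.319936)
0.100000: (-1.273088, 1.319936); f=(-0.284234, -2.306493) → (-1.301511, 1.089287)
(u(0.2), v(0.2)) ≈ (-1.3015, 1.0893)

-1.3015, 1.0893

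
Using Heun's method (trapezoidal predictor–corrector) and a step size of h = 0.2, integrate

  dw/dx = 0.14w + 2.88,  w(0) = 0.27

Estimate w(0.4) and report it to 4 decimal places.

1.4703

Heun: k1 = f(x_n, w_n); k2 = f(x_n + h, w_n + h·k1); w_{n+1} = w_n + (h/2)·(k1 + k2).
x=0.000000, w=0.270000:
  k1 = f(0.000000, 0.270000) = 2.917800
  k2 = f(0.200000, 0.853560) = 2.999498
  w ← 0.270000 + (0.2/2)·(2.917800 + 2.999498) = 0.861730
x=0.200000, w=0.861730:
  k1 = f(0.200000, 0.861730) = 3.000642
  k2 = f(0.400000, 1.461858) = 3.084660
  w ← 0.861730 + (0.2/2)·(3.000642 + 3.084660) = 1.470260
w(0.4) ≈ 1.4703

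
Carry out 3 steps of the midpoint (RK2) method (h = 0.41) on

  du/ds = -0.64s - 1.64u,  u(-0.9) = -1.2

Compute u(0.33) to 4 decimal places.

-0.1945

Midpoint: k1 = f(s_n, u_n); k2 = f(s_n + h/2, u_n + (h/2)·k1); u_{n+1} = u_n + h·k2.
s=-0.900000, u=-1.200000:
  k1 = f(-0.900000, -1.200000) = 2.544000
  k2 = f(-0.695000, -0.678480) = 1.557507
  u ← -1.200000 + 0.41·1.557507 = -0.561422
s=-0.490000, u=-0.561422:
  k1 = f(-0.490000, -0.561422) = 1.234332
  k2 = f(-0.285000, -0.308384) = 0.688150
  u ← -0.561422 + 0.41·0.688150 = -0.279281
s=-0.080000, u=-0.279281:
  k1 = f(-0.080000, -0.279281) = 0.509220
  k2 = f(0.125000, -0.174891) = 0.206820
  u ← -0.279281 + 0.41·0.206820 = -0.194484
u(0.33) ≈ -0.1945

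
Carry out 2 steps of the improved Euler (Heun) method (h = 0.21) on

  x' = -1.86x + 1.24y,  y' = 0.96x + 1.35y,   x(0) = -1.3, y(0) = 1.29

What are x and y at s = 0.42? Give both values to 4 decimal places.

Heun on (x,y): k1 = f(s_n, state_n); k2 = f(s_n + h, state_n + h·k1); state_{n+1} = state_n + (h/2)·(k1 + k2).
0.000000: (-1.300000, 1.290000)
  k1 = (4.017600, 0.493500)
  predictor → (-0.456304, 1.393635)
  k2 = (2.576833, 1.443355)
  → (-0.607585, 1.493370)
0.210000: (-0.607585, 1.493370)
  k1 = (2.981886, 1.432768)
  predictor → (0.018611, 1.794251)
  k2 = (2.190254, 2.440106)
  → (-0.064510, 1.900022)
(x(0.42), y(0.42)) ≈ (-0.0645, 1.9000)

-0.0645, 1.9000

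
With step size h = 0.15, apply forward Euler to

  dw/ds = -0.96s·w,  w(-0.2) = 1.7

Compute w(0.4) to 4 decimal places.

1.6737

Euler: w_{n+1} = w_n + h·f(s_n, w_n).
s=-0.200000, w=1.700000: f=0.326400 → w ← 1.700000 + 0.15·0.326400 = 1.748960
s=-0.050000, w=1.748960: f=0.083950 → w ← 1.748960 + 0.15·0.083950 = 1.761553
s=0.100000, w=1.761553: f=-0.169109 → w ← 1.761553 + 0.15·(-0.169109) = 1.736186
s=0.250000, w=1.736186: f=-0.416685 → w ← 1.736186 + 0.15·(-0.416685) = 1.673683
w(0.4) ≈ 1.6737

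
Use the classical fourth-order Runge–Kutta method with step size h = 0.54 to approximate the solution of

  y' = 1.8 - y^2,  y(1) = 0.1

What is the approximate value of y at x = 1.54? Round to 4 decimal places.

0.8864

RK4: k1 = f(x_n, y_n); k2 = f(x_n + h/2, y_n + (h/2)·k1); k3 = f(x_n + h/2, y_n + (h/2)·k2); k4 = f(x_n + h, y_n + h·k3); y_{n+1} = y_n + (h/6)·(k1 + 2k2 + 2k3 + k4).
x=1.000000, y=0.100000:
  k1 = f(1.000000, 0.100000) = 1.790000
  k2 = f(1.270000, 0.583300) = 1.459761
  k3 = f(1.270000, 0.494135) = 1.555830
  k4 = f(1.540000, 0.940148) = 0.916121
  y ← 0.100000 + (0.54/6)·(k1 + 2k2 + 2k3 + k4) = 0.886357
y(1.54) ≈ 0.8864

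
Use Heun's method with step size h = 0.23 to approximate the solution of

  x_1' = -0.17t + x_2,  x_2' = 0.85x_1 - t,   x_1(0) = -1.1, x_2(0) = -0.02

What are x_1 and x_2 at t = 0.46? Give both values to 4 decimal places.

-1.2391, -0.5697

Heun on (x_1,x_2): k1 = f(t_n, state_n); k2 = f(t_n + h, state_n + h·k1); state_{n+1} = state_n + (h/2)·(k1 + k2).
0.000000: (-1.100000, -0.020000)
  k1 = (-0.020000, -0.935000)
  predictor → (-1.104600, -0.235050)
  k2 = (-0.274150, -1.168910)
  → (-1.133827, -0.261950)
0.230000: (-1.133827, -0.261950)
  k1 = (-0.301050, -1.193753)
  predictor → (-1.203069, -0.536513)
  k2 = (-0.614713, -1.482608)
  → (-1.239140, -0.569731)
(x_1(0.46), x_2(0.46)) ≈ (-1.2391, -0.5697)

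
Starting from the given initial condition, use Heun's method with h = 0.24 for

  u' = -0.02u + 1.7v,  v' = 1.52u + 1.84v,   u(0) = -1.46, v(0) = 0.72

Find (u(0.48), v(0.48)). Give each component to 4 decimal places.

Heun on (u,v): k1 = f(t_n, state_n); k2 = f(t_n + h, state_n + h·k1); state_{n+1} = state_n + (h/2)·(k1 + k2).
0.000000: (-1.460000, 0.720000)
  k1 = (1.253200, -0.894400)
  predictor → (-1.159232, 0.505344)
  k2 = (0.882269, -0.832200)
  → (-1.203744, 0.512808)
0.240000: (-1.203744, 0.512808)
  k1 = (0.895849, -0.886124)
  predictor → (-0.988740, 0.300138)
  k2 = (0.530010, -0.950630)
  → (-1.032641, 0.292398)
(u(0.48), v(0.48)) ≈ (-1.0326, 0.2924)

-1.0326, 0.2924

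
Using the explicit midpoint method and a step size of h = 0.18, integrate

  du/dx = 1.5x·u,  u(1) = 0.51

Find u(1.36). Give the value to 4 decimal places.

0.9508

Midpoint: k1 = f(x_n, u_n); k2 = f(x_n + h/2, u_n + (h/2)·k1); u_{n+1} = u_n + h·k2.
x=1.000000, u=0.510000:
  k1 = f(1.000000, 0.510000) = 0.765000
  k2 = f(1.090000, 0.578850) = 0.946420
  u ← 0.510000 + 0.18·0.946420 = 0.680356
x=1.180000, u=0.680356:
  k1 = f(1.180000, 0.680356) = 1.204229
  k2 = f(1.270000, 0.788736) = 1.502542
  u ← 0.680356 + 0.18·1.502542 = 0.950813
u(1.36) ≈ 0.9508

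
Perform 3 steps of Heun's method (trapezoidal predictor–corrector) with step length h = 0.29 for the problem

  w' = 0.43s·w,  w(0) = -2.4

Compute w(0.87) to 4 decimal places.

Heun: k1 = f(s_n, w_n); k2 = f(s_n + h, w_n + h·k1); w_{n+1} = w_n + (h/2)·(k1 + k2).
s=0.000000, w=-2.400000:
  k1 = f(0.000000, -2.400000) = 0.000000
  k2 = f(0.290000, -2.400000) = -0.299280
  w ← -2.400000 + (0.29/2)·(0.000000 + (-0.299280)) = -2.443396
s=0.290000, w=-2.443396:
  k1 = f(0.290000, -2.443396) = -0.304691
  k2 = f(0.580000, -2.531756) = -0.631420
  w ← -2.443396 + (0.29/2)·(-0.304691 + (-0.631420)) = -2.579132
s=0.580000, w=-2.579132:
  k1 = f(0.580000, -2.579132) = -0.643235
  k2 = f(0.870000, -2.765670) = -1.034637
  w ← -2.579132 + (0.29/2)·(-0.643235 + (-1.034637)) = -2.822423
w(0.87) ≈ -2.8224

-2.8224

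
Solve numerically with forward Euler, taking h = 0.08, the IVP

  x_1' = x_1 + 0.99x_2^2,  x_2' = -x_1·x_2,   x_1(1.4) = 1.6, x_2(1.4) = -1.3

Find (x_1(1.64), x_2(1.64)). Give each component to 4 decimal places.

2.3553, -0.8017

Euler on (x_1,x_2): x_1_{n+1} = x_1_n + h·x_1', x_2_{n+1} = x_2_n + h·x_2'.
1.400000: (1.600000, -1.300000); f=(3.273100, 2.080000) → (1.861848, -1.133600)
1.480000: (1.861848, -1.133600); f=(3.134046, 2.110591) → (2.112572, -0.964753)
1.560000: (2.112572, -0.964753); f=(3.034012, 2.038109) → (2.355293, -0.801704)
(x_1(1.64), x_2(1.64)) ≈ (2.3553, -0.8017)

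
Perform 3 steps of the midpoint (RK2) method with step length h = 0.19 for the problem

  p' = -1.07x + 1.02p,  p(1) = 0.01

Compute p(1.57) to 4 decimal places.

Midpoint: k1 = f(x_n, p_n); k2 = f(x_n + h/2, p_n + (h/2)·k1); p_{n+1} = p_n + h·k2.
x=1.000000, p=0.010000:
  k1 = f(1.000000, 0.010000) = -1.059800
  k2 = f(1.095000, -0.090681) = -1.264145
  p ← 0.010000 + 0.19·(-1.264145) = -0.230187
x=1.190000, p=-0.230187:
  k1 = f(1.190000, -0.230187) = -1.508091
  k2 = f(1.285000, -0.373456) = -1.755875
  p ← -0.230187 + 0.19·(-1.755875) = -0.563804
x=1.380000, p=-0.563804:
  k1 = f(1.380000, -0.563804) = -2.051680
  k2 = f(1.475000, -0.758713) = -2.352138
  p ← -0.563804 + 0.19·(-2.352138) = -1.010710
p(1.57) ≈ -1.0107

-1.0107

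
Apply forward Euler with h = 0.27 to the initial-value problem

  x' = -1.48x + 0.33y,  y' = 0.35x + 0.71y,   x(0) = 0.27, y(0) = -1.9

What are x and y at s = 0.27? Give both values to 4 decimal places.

Euler on (x,y): x_{n+1} = x_n + h·x', y_{n+1} = y_n + h·y'.
0.000000: (0.270000, -1.900000); f=(-1.026600, -1.254500) → (-0.007182, -2.238715)
(x(0.27), y(0.27)) ≈ (-0.0072, -2.2387)

-0.0072, -2.2387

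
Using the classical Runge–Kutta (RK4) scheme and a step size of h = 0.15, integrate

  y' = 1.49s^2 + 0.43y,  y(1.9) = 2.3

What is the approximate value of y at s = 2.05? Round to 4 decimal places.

RK4: k1 = f(s_n, y_n); k2 = f(s_n + h/2, y_n + (h/2)·k1); k3 = f(s_n + h/2, y_n + (h/2)·k2); k4 = f(s_n + h, y_n + h·k3); y_{n+1} = y_n + (h/6)·(k1 + 2k2 + 2k3 + k4).
s=1.900000, y=2.300000:
  k1 = f(1.900000, 2.300000) = 6.367900
  k2 = f(1.975000, 2.777592) = 7.006296
  k3 = f(1.975000, 2.825472) = 7.026884
  k4 = f(2.050000, 3.354033) = 7.703959
  y ← 2.300000 + (0.15/6)·(k1 + 2k2 + 2k3 + k4) = 3.353455
y(2.05) ≈ 3.3535

3.3535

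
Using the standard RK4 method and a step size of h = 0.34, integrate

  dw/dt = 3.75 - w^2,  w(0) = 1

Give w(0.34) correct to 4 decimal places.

RK4: k1 = f(t_n, w_n); k2 = f(t_n + h/2, w_n + (h/2)·k1); k3 = f(t_n + h/2, w_n + (h/2)·k2); k4 = f(t_n + h, w_n + h·k3); w_{n+1} = w_n + (h/6)·(k1 + 2k2 + 2k3 + k4).
t=0.000000, w=1.000000:
  k1 = f(0.000000, 1.000000) = 2.750000
  k2 = f(0.170000, 1.467500) = 1.596444
  k3 = f(0.170000, 1.271395) = 2.133554
  k4 = f(0.340000, 1.725408) = 0.772966
  w ← 1.000000 + (0.34/6)·(k1 + 2k2 + 2k3 + k4) = 1.622368
w(0.34) ≈ 1.6224

1.6224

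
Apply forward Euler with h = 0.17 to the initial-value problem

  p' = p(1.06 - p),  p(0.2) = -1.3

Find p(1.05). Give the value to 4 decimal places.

Euler: p_{n+1} = p_n + h·f(t_n, p_n).
t=0.200000, p=-1.300000: f=-3.068000 → p ← -1.300000 + 0.17·(-3.068000) = -1.821560
t=0.370000, p=-1.821560: f=-5.248934 → p ← -1.821560 + 0.17·(-5.248934) = -2.713879
t=0.540000, p=-2.713879: f=-10.241850 → p ← -2.713879 + 0.17·(-10.241850) = -4.454993
t=0.710000, p=-4.454993: f=-24.569259 → p ← -4.454993 + 0.17·(-24.569259) = -8.631767
t=0.880000, p=-8.631767: f=-83.657081 → p ← -8.631767 + 0.17·(-83.657081) = -22.853471
p(1.05) ≈ -22.8535

-22.8535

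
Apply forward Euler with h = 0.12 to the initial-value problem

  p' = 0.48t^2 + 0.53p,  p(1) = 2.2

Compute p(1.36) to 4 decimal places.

Euler: p_{n+1} = p_n + h·f(t_n, p_n).
t=1.000000, p=2.200000: f=1.646000 → p ← 2.200000 + 0.12·1.646000 = 2.397520
t=1.120000, p=2.397520: f=1.872798 → p ← 2.397520 + 0.12·1.872798 = 2.622256
t=1.240000, p=2.622256: f=2.127844 → p ← 2.622256 + 0.12·2.127844 = 2.877597
p(1.36) ≈ 2.8776

2.8776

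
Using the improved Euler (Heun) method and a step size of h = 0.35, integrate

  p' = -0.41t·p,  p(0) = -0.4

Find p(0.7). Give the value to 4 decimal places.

Heun: k1 = f(t_n, p_n); k2 = f(t_n + h, p_n + h·k1); p_{n+1} = p_n + (h/2)·(k1 + k2).
t=0.000000, p=-0.400000:
  k1 = f(0.000000, -0.400000) = 0.000000
  k2 = f(0.350000, -0.400000) = 0.057400
  p ← -0.400000 + (0.35/2)·(0.000000 + 0.057400) = -0.389955
t=0.350000, p=-0.389955:
  k1 = f(0.350000, -0.389955) = 0.055959
  k2 = f(0.700000, -0.370370) = 0.106296
  p ← -0.389955 + (0.35/2)·(0.055959 + 0.106296) = -0.361560
p(0.7) ≈ -0.3616

-0.3616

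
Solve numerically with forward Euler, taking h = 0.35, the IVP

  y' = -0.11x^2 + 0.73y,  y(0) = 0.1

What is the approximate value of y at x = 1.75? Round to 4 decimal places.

0.1441

Euler: y_{n+1} = y_n + h·f(x_n, y_n).
x=0.000000, y=0.100000: f=0.073000 → y ← 0.100000 + 0.35·0.073000 = 0.125550
x=0.350000, y=0.125550: f=0.078176 → y ← 0.125550 + 0.35·0.078176 = 0.152912
x=0.700000, y=0.152912: f=0.057726 → y ← 0.152912 + 0.35·0.057726 = 0.173116
x=1.050000, y=0.173116: f=0.005099 → y ← 0.173116 + 0.35·0.005099 = 0.174901
x=1.400000, y=0.174901: f=-0.087923 → y ← 0.174901 + 0.35·(-0.087923) = 0.144128
y(1.75) ≈ 0.1441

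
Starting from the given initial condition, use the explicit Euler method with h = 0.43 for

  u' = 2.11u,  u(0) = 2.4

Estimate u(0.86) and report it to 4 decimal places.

8.7307

Euler: u_{n+1} = u_n + h·f(t_n, u_n).
t=0.000000, u=2.400000: f=5.064000 → u ← 2.400000 + 0.43·5.064000 = 4.577520
t=0.430000, u=4.577520: f=9.658567 → u ← 4.577520 + 0.43·9.658567 = 8.730704
u(0.86) ≈ 8.7307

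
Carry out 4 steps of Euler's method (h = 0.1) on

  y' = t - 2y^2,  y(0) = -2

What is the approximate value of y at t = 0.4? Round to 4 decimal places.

Euler: y_{n+1} = y_n + h·f(t_n, y_n).
t=0.000000, y=-2.000000: f=-8.000000 → y ← -2.000000 + 0.1·(-8.000000) = -2.800000
t=0.100000, y=-2.800000: f=-15.580000 → y ← -2.800000 + 0.1·(-15.580000) = -4.358000
t=0.200000, y=-4.358000: f=-37.784328 → y ← -4.358000 + 0.1·(-37.784328) = -8.136433
t=0.300000, y=-8.136433: f=-132.103077 → y ← -8.136433 + 0.1·(-132.103077) = -21.346741
y(0.4) ≈ -21.3467

-21.3467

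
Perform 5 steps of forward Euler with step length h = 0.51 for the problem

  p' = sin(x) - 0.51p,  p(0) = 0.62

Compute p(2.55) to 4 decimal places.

1.3082

Euler: p_{n+1} = p_n + h·f(x_n, p_n).
x=0.000000, p=0.620000: f=-0.316200 → p ← 0.620000 + 0.51·(-0.316200) = 0.458738
x=0.510000, p=0.458738: f=0.254221 → p ← 0.458738 + 0.51·0.254221 = 0.588391
x=1.020000, p=0.588391: f=0.552029 → p ← 0.588391 + 0.51·0.552029 = 0.869925
x=1.530000, p=0.869925: f=0.555506 → p ← 0.869925 + 0.51·0.555506 = 1.153233
x=2.040000, p=1.153233: f=0.303780 → p ← 1.153233 + 0.51·0.303780 = 1.308161
p(2.55) ≈ 1.3082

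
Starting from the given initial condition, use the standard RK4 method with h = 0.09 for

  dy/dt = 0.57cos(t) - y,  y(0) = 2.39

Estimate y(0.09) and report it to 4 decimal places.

2.2333

RK4: k1 = f(t_n, y_n); k2 = f(t_n + h/2, y_n + (h/2)·k1); k3 = f(t_n + h/2, y_n + (h/2)·k2); k4 = f(t_n + h, y_n + h·k3); y_{n+1} = y_n + (h/6)·(k1 + 2k2 + 2k3 + k4).
t=0.000000, y=2.390000:
  k1 = f(0.000000, 2.390000) = -1.820000
  k2 = f(0.045000, 2.308100) = -1.738677
  k3 = f(0.045000, 2.311760) = -1.742337
  k4 = f(0.090000, 2.233190) = -1.665497
  y ← 2.390000 + (0.09/6)·(k1 + 2k2 + 2k3 + k4) = 2.233287
y(0.09) ≈ 2.2333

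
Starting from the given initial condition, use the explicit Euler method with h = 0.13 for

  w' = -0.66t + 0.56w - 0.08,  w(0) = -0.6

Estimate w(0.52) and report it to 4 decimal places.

-0.9113

Euler: w_{n+1} = w_n + h·f(t_n, w_n).
t=0.000000, w=-0.600000: f=-0.416000 → w ← -0.600000 + 0.13·(-0.416000) = -0.654080
t=0.130000, w=-0.654080: f=-0.532085 → w ← -0.654080 + 0.13·(-0.532085) = -0.723251
t=0.260000, w=-0.723251: f=-0.656621 → w ← -0.723251 + 0.13·(-0.656621) = -0.808612
t=0.390000, w=-0.808612: f=-0.790223 → w ← -0.808612 + 0.13·(-0.790223) = -0.911341
w(0.52) ≈ -0.9113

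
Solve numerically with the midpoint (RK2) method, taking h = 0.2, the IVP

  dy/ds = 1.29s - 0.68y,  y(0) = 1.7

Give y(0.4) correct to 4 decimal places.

Midpoint: k1 = f(s_n, y_n); k2 = f(s_n + h/2, y_n + (h/2)·k1); y_{n+1} = y_n + h·k2.
s=0.000000, y=1.700000:
  k1 = f(0.000000, 1.700000) = -1.156000
  k2 = f(0.100000, 1.584400) = -0.948392
  y ← 1.700000 + 0.2·(-0.948392) = 1.510322
s=0.200000, y=1.510322:
  k1 = f(0.200000, 1.510322) = -0.769019
  k2 = f(0.300000, 1.433420) = -0.587725
  y ← 1.510322 + 0.2·(-0.587725) = 1.392777
y(0.4) ≈ 1.3928

1.3928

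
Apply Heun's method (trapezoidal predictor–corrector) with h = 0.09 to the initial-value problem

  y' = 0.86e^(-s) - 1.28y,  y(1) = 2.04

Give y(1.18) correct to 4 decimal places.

Heun: k1 = f(s_n, y_n); k2 = f(s_n + h, y_n + h·k1); y_{n+1} = y_n + (h/2)·(k1 + k2).
s=1.000000, y=2.040000:
  k1 = f(1.000000, 2.040000) = -2.294824
  k2 = f(1.090000, 1.833466) = -2.057690
  y ← 2.040000 + (0.09/2)·(-2.294824 + (-2.057690)) = 1.844137
s=1.090000, y=1.844137:
  k1 = f(1.090000, 1.844137) = -2.071349
  k2 = f(1.180000, 1.657715) = -1.857616
  y ← 1.844137 + (0.09/2)·(-2.071349 + (-1.857616)) = 1.667333
y(1.18) ≈ 1.6673

1.6673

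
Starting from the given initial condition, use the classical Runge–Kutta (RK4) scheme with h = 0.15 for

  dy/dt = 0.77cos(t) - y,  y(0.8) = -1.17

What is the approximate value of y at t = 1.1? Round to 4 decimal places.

-0.7523

RK4: k1 = f(t_n, y_n); k2 = f(t_n + h/2, y_n + (h/2)·k1); k3 = f(t_n + h/2, y_n + (h/2)·k2); k4 = f(t_n + h, y_n + h·k3); y_{n+1} = y_n + (h/6)·(k1 + 2k2 + 2k3 + k4).
t=0.800000, y=-1.170000:
  k1 = f(0.800000, -1.170000) = 1.706464
  k2 = f(0.875000, -1.042015) = 1.535583
  k3 = f(0.875000, -1.054831) = 1.548399
  k4 = f(0.950000, -0.937740) = 1.385636
  y ← -1.170000 + (0.15/6)·(k1 + 2k2 + 2k3 + k4) = -0.938498
t=0.950000, y=-0.938498:
  k1 = f(0.950000, -0.938498) = 1.386394
  k2 = f(1.025000, -0.834519) = 1.234225
  k3 = f(1.025000, -0.845932) = 1.245638
  k4 = f(1.100000, -0.751653) = 1.100922
  y ← -0.938498 + (0.15/6)·(k1 + 2k2 + 2k3 + k4) = -0.752322
y(1.1) ≈ -0.7523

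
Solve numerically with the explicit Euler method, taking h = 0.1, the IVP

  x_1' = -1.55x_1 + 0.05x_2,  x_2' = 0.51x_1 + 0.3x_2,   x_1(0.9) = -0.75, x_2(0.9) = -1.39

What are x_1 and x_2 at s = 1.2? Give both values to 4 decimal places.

Euler on (x_1,x_2): x_1_{n+1} = x_1_n + h·x_1', x_2_{n+1} = x_2_n + h·x_2'.
0.900000: (-0.750000, -1.390000); f=(1.093000, -0.799500) → (-0.640700, -1.469950)
1.000000: (-0.640700, -1.469950); f=(0.919587, -0.767742) → (-0.548741, -1.546724)
1.100000: (-0.548741, -1.546724); f=(0.773213, -0.743875) → (-0.471420, -1.621112)
(x_1(1.2), x_2(1.2)) ≈ (-0.4714, -1.6211)

-0.4714, -1.6211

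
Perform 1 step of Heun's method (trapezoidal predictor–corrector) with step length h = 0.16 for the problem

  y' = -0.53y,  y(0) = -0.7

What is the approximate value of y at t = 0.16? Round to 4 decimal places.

Heun: k1 = f(t_n, y_n); k2 = f(t_n + h, y_n + h·k1); y_{n+1} = y_n + (h/2)·(k1 + k2).
t=0.000000, y=-0.700000:
  k1 = f(0.000000, -0.700000) = 0.371000
  k2 = f(0.160000, -0.640640) = 0.339539
  y ← -0.700000 + (0.16/2)·(0.371000 + 0.339539) = -0.643157
y(0.16) ≈ -0.6432

-0.6432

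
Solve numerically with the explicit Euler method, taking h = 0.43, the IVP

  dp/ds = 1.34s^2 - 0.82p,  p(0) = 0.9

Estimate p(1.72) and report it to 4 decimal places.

Euler: p_{n+1} = p_n + h·f(s_n, p_n).
s=0.000000, p=0.900000: f=-0.738000 → p ← 0.900000 + 0.43·(-0.738000) = 0.582660
s=0.430000, p=0.582660: f=-0.230015 → p ← 0.582660 + 0.43·(-0.230015) = 0.483753
s=0.860000, p=0.483753: f=0.594386 → p ← 0.483753 + 0.43·0.594386 = 0.739340
s=1.290000, p=0.739340: f=1.623636 → p ← 0.739340 + 0.43·1.623636 = 1.437503
p(1.72) ≈ 1.4375

1.4375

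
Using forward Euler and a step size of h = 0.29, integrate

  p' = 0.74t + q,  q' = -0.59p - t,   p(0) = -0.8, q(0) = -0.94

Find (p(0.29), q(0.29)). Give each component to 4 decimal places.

-1.0726, -0.8031

Euler on (p,q): p_{n+1} = p_n + h·p', q_{n+1} = q_n + h·q'.
0.000000: (-0.800000, -0.940000); f=(-0.940000, 0.472000) → (-1.072600, -0.803120)
(p(0.29), q(0.29)) ≈ (-1.0726, -0.8031)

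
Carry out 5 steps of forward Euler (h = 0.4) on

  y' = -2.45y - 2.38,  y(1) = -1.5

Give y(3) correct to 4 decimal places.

-0.9714

Euler: y_{n+1} = y_n + h·f(x_n, y_n).
x=1.000000, y=-1.500000: f=1.295000 → y ← -1.500000 + 0.4·1.295000 = -0.982000
x=1.400000, y=-0.982000: f=0.025900 → y ← -0.982000 + 0.4·0.025900 = -0.971640
x=1.800000, y=-0.971640: f=0.000518 → y ← -0.971640 + 0.4·0.000518 = -0.971433
x=2.200000, y=-0.971433: f=0.000010 → y ← -0.971433 + 0.4·0.000010 = -0.971429
x=2.600000, y=-0.971429: f=0.000000 → y ← -0.971429 + 0.4·0.000000 = -0.971429
y(3) ≈ -0.9714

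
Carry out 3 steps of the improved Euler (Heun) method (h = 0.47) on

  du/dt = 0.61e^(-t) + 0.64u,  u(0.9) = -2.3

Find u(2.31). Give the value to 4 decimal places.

-5.2676

Heun: k1 = f(t_n, u_n); k2 = f(t_n + h, u_n + h·k1); u_{n+1} = u_n + (h/2)·(k1 + k2).
t=0.900000, u=-2.300000:
  k1 = f(0.900000, -2.300000) = -1.223993
  k2 = f(1.370000, -2.875276) = -1.685172
  u ← -2.300000 + (0.47/2)·(-1.223993 + (-1.685172)) = -2.983654
t=1.370000, u=-2.983654:
  k1 = f(1.370000, -2.983654) = -1.754533
  k2 = f(1.840000, -3.808284) = -2.340423
  u ← -2.983654 + (0.47/2)·(-1.754533 + (-2.340423)) = -3.945968
t=1.840000, u=-3.945968:
  k1 = f(1.840000, -3.945968) = -2.428541
  k2 = f(2.310000, -5.087383) = -3.195376
  u ← -3.945968 + (0.47/2)·(-2.428541 + (-3.195376)) = -5.267589
u(2.31) ≈ -5.2676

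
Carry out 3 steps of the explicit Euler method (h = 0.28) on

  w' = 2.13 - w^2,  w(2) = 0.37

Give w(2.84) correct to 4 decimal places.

1.4186

Euler: w_{n+1} = w_n + h·f(t_n, w_n).
t=2.000000, w=0.370000: f=1.993100 → w ← 0.370000 + 0.28·1.993100 = 0.928068
t=2.280000, w=0.928068: f=1.268690 → w ← 0.928068 + 0.28·1.268690 = 1.283301
t=2.560000, w=1.283301: f=0.483138 → w ← 1.283301 + 0.28·0.483138 = 1.418580
w(2.84) ≈ 1.4186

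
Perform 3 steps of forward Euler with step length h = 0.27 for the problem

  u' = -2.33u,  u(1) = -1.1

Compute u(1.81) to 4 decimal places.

Euler: u_{n+1} = u_n + h·f(t_n, u_n).
t=1.000000, u=-1.100000: f=2.563000 → u ← -1.100000 + 0.27·2.563000 = -0.407990
t=1.270000, u=-0.407990: f=0.950617 → u ← -0.407990 + 0.27·0.950617 = -0.151323
t=1.540000, u=-0.151323: f=0.352584 → u ← -0.151323 + 0.27·0.352584 = -0.056126
u(1.81) ≈ -0.0561

-0.0561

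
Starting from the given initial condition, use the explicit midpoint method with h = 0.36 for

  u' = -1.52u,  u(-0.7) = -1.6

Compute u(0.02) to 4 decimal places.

-0.5808

Midpoint: k1 = f(t_n, u_n); k2 = f(t_n + h/2, u_n + (h/2)·k1); u_{n+1} = u_n + h·k2.
t=-0.700000, u=-1.600000:
  k1 = f(-0.700000, -1.600000) = 2.432000
  k2 = f(-0.520000, -1.162240) = 1.766605
  u ← -1.600000 + 0.36·1.766605 = -0.964022
t=-0.340000, u=-0.964022:
  k1 = f(-0.340000, -0.964022) = 1.465314
  k2 = f(-0.160000, -0.700266) = 1.064404
  u ← -0.964022 + 0.36·1.064404 = -0.580837
u(0.02) ≈ -0.5808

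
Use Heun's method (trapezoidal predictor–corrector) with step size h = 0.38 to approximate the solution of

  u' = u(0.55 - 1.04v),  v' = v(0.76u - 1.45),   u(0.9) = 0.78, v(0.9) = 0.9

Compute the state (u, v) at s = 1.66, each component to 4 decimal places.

Heun on (u,v): k1 = f(s_n, state_n); k2 = f(s_n + h, state_n + h·k1); state_{n+1} = state_n + (h/2)·(k1 + k2).
0.900000: (0.780000, 0.900000)
  k1 = (-0.301080, -0.771480)
  predictor → (0.665590, 0.606838)
  k2 = (-0.053987, -0.572947)
  → (0.712537, 0.644559)
1.280000: (0.712537, 0.644559)
  k1 = (-0.085748, -0.585563)
  predictor → (0.679953, 0.422045)
  k2 = (0.075525, -0.393867)
  → (0.710595, 0.458467)
(u(1.66), v(1.66)) ≈ (0.7106, 0.4585)

0.7106, 0.4585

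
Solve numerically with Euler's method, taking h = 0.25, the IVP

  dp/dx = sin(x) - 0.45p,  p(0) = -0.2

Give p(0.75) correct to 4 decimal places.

0.0349

Euler: p_{n+1} = p_n + h·f(x_n, p_n).
x=0.000000, p=-0.200000: f=0.090000 → p ← -0.200000 + 0.25·0.090000 = -0.177500
x=0.250000, p=-0.177500: f=0.327279 → p ← -0.177500 + 0.25·0.327279 = -0.095680
x=0.500000, p=-0.095680: f=0.522482 → p ← -0.095680 + 0.25·0.522482 = 0.034940
p(0.75) ≈ 0.0349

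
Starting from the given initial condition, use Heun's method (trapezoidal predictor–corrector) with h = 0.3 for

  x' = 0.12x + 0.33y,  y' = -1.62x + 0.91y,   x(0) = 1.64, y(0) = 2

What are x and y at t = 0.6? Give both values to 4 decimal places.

2.1019, 1.0651

Heun on (x,y): k1 = f(t_n, state_n); k2 = f(t_n + h, state_n + h·k1); state_{n+1} = state_n + (h/2)·(k1 + k2).
0.000000: (1.640000, 2.000000)
  k1 = (0.856800, -0.836800)
  predictor → (1.897040, 1.748960)
  k2 = (0.804802, -1.481651)
  → (1.889240, 1.652232)
0.300000: (1.889240, 1.652232)
  k1 = (0.771945, -1.557038)
  predictor → (2.120824, 1.185121)
  k2 = (0.645589, -2.357275)
  → (2.101870, 1.065085)
(x(0.6), y(0.6)) ≈ (2.1019, 1.0651)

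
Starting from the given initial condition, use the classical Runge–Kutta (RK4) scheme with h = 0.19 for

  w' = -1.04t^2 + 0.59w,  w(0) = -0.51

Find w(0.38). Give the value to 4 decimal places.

RK4: k1 = f(t_n, w_n); k2 = f(t_n + h/2, w_n + (h/2)·k1); k3 = f(t_n + h/2, w_n + (h/2)·k2); k4 = f(t_n + h, w_n + h·k3); w_{n+1} = w_n + (h/6)·(k1 + 2k2 + 2k3 + k4).
t=0.000000, w=-0.510000:
  k1 = f(0.000000, -0.510000) = -0.300900
  k2 = f(0.095000, -0.538586) = -0.327151
  k3 = f(0.095000, -0.541079) = -0.328623
  k4 = f(0.190000, -0.572438) = -0.375283
  w ← -0.510000 + (0.19/6)·(k1 + 2k2 + 2k3 + k4) = -0.572945
t=0.190000, w=-0.572945:
  k1 = f(0.190000, -0.572945) = -0.375581
  k2 = f(0.285000, -0.608625) = -0.443563
  k3 = f(0.285000, -0.615083) = -0.447373
  k4 = f(0.380000, -0.657946) = -0.538364
  w ← -0.572945 + (0.19/6)·(k1 + 2k2 + 2k3 + k4) = -0.658312
w(0.38) ≈ -0.6583

-0.6583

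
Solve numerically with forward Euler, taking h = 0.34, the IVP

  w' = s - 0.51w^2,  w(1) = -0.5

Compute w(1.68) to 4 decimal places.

0.2451

Euler: w_{n+1} = w_n + h·f(s_n, w_n).
s=1.000000, w=-0.500000: f=0.872500 → w ← -0.500000 + 0.34·0.872500 = -0.203350
s=1.340000, w=-0.203350: f=1.318911 → w ← -0.203350 + 0.34·1.318911 = 0.245080
w(1.68) ≈ 0.2451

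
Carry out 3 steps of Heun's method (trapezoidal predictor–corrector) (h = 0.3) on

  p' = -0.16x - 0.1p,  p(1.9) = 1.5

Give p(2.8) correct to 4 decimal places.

1.0462

Heun: k1 = f(x_n, p_n); k2 = f(x_n + h, p_n + h·k1); p_{n+1} = p_n + (h/2)·(k1 + k2).
x=1.900000, p=1.500000:
  k1 = f(1.900000, 1.500000) = -0.454000
  k2 = f(2.200000, 1.363800) = -0.488380
  p ← 1.500000 + (0.3/2)·(-0.454000 + (-0.488380)) = 1.358643
x=2.200000, p=1.358643:
  k1 = f(2.200000, 1.358643) = -0.487864
  k2 = f(2.500000, 1.212284) = -0.521228
  p ← 1.358643 + (0.3/2)·(-0.487864 + (-0.521228)) = 1.207279
x=2.500000, p=1.207279:
  k1 = f(2.500000, 1.207279) = -0.520728
  k2 = f(2.800000, 1.051061) = -0.553106
  p ← 1.207279 + (0.3/2)·(-0.520728 + (-0.553106)) = 1.046204
p(2.8) ≈ 1.0462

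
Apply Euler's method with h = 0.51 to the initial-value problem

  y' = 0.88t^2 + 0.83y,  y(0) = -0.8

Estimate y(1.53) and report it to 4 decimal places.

-1.6736

Euler: y_{n+1} = y_n + h·f(t_n, y_n).
t=0.000000, y=-0.800000: f=-0.664000 → y ← -0.800000 + 0.51·(-0.664000) = -1.138640
t=0.510000, y=-1.138640: f=-0.716183 → y ← -1.138640 + 0.51·(-0.716183) = -1.503893
t=1.020000, y=-1.503893: f=-0.332680 → y ← -1.503893 + 0.51·(-0.332680) = -1.673560
y(1.53) ≈ -1.6736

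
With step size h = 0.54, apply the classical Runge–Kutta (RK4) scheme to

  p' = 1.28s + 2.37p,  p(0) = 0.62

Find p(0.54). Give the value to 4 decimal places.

RK4: k1 = f(s_n, p_n); k2 = f(s_n + h/2, p_n + (h/2)·k1); k3 = f(s_n + h/2, p_n + (h/2)·k2); k4 = f(s_n + h, p_n + h·k3); p_{n+1} = p_n + (h/6)·(k1 + 2k2 + 2k3 + k4).
s=0.000000, p=0.620000:
  k1 = f(0.000000, 0.620000) = 1.469400
  k2 = f(0.270000, 1.016738) = 2.755269
  k3 = f(0.270000, 1.363923) = 3.578097
  k4 = f(0.540000, 2.552172) = 6.739848
  p ← 0.620000 + (0.54/6)·(k1 + 2k2 + 2k3 + k4) = 2.498838
p(0.54) ≈ 2.4988

2.4988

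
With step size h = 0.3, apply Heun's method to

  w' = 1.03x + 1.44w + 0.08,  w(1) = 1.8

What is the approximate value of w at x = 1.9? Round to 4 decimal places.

8.9747

Heun: k1 = f(x_n, w_n); k2 = f(x_n + h, w_n + h·k1); w_{n+1} = w_n + (h/2)·(k1 + k2).
x=1.000000, w=1.800000:
  k1 = f(1.000000, 1.800000) = 3.702000
  k2 = f(1.300000, 2.910600) = 5.610264
  w ← 1.800000 + (0.3/2)·(3.702000 + 5.610264) = 3.196840
x=1.300000, w=3.196840:
  k1 = f(1.300000, 3.196840) = 6.022449
  k2 = f(1.600000, 5.003574) = 8.933147
  w ← 3.196840 + (0.3/2)·(6.022449 + 8.933147) = 5.440179
x=1.600000, w=5.440179:
  k1 = f(1.600000, 5.440179) = 9.561858
  k2 = f(1.900000, 8.308736) = 14.001580
  w ← 5.440179 + (0.3/2)·(9.561858 + 14.001580) = 8.974695
w(1.9) ≈ 8.9747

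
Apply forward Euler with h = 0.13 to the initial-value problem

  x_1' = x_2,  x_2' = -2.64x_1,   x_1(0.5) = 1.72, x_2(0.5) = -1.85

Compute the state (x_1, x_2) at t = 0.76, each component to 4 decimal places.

Euler on (x_1,x_2): x_1_{n+1} = x_1_n + h·x_1', x_2_{n+1} = x_2_n + h·x_2'.
0.500000: (1.720000, -1.850000); f=(-1.850000, -4.540800) → (1.479500, -2.440304)
0.630000: (1.479500, -2.440304); f=(-2.440304, -3.905880) → (1.162260, -2.948068)
(x_1(0.76), x_2(0.76)) ≈ (1.1623, -2.9481)

1.1623, -2.9481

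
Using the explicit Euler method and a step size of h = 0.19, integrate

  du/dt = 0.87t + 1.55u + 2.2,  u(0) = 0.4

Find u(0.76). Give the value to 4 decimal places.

Euler: u_{n+1} = u_n + h·f(t_n, u_n).
t=0.000000, u=0.400000: f=2.820000 → u ← 0.400000 + 0.19·2.820000 = 0.935800
t=0.190000, u=0.935800: f=3.815790 → u ← 0.935800 + 0.19·3.815790 = 1.660800
t=0.380000, u=1.660800: f=5.104840 → u ← 1.660800 + 0.19·5.104840 = 2.630720
t=0.570000, u=2.630720: f=6.773516 → u ← 2.630720 + 0.19·6.773516 = 3.917688
u(0.76) ≈ 3.9177

3.9177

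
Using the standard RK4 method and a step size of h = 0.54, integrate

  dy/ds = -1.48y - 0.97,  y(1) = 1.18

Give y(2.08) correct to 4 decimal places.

-0.2803

RK4: k1 = f(s_n, y_n); k2 = f(s_n + h/2, y_n + (h/2)·k1); k3 = f(s_n + h/2, y_n + (h/2)·k2); k4 = f(s_n + h, y_n + h·k3); y_{n+1} = y_n + (h/6)·(k1 + 2k2 + 2k3 + k4).
s=1.000000, y=1.180000:
  k1 = f(1.000000, 1.180000) = -2.716400
  k2 = f(1.270000, 0.446572) = -1.630927
  k3 = f(1.270000, 0.739650) = -2.064682
  k4 = f(1.540000, 0.065072) = -1.066306
  y ← 1.180000 + (0.54/6)·(k1 + 2k2 + 2k3 + k4) = 0.174347
s=1.540000, y=0.174347:
  k1 = f(1.540000, 0.174347) = -1.228033
  k2 = f(1.810000, -0.157222) = -0.737311
  k3 = f(1.810000, -0.024727) = -0.933404
  k4 = f(2.080000, -0.329691) = -0.482057
  y ← 0.174347 + (0.54/6)·(k1 + 2k2 + 2k3 + k4) = -0.280290
y(2.08) ≈ -0.2803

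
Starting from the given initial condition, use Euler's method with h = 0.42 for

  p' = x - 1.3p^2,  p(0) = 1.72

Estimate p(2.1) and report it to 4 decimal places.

1.1634

Euler: p_{n+1} = p_n + h·f(x_n, p_n).
x=0.000000, p=1.720000: f=-3.845920 → p ← 1.720000 + 0.42·(-3.845920) = 0.104714
x=0.420000, p=0.104714: f=0.405746 → p ← 0.104714 + 0.42·0.405746 = 0.275127
x=0.840000, p=0.275127: f=0.741597 → p ← 0.275127 + 0.42·0.741597 = 0.586597
x=1.260000, p=0.586597: f=0.812675 → p ← 0.586597 + 0.42·0.812675 = 0.927921
x=1.680000, p=0.927921: f=0.560652 → p ← 0.927921 + 0.42·0.560652 = 1.163395
p(2.1) ≈ 1.1634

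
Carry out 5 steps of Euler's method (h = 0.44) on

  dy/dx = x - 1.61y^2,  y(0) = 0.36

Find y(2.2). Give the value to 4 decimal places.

1.0907

Euler: y_{n+1} = y_n + h·f(x_n, y_n).
x=0.000000, y=0.360000: f=-0.208656 → y ← 0.360000 + 0.44·(-0.208656) = 0.268191
x=0.440000, y=0.268191: f=0.324198 → y ← 0.268191 + 0.44·0.324198 = 0.410839
x=0.880000, y=0.410839: f=0.608251 → y ← 0.410839 + 0.44·0.608251 = 0.678469
x=1.320000, y=0.678469: f=0.578885 → y ← 0.678469 + 0.44·0.578885 = 0.933178
x=1.760000, y=0.933178: f=0.357977 → y ← 0.933178 + 0.44·0.357977 = 1.090688
y(2.2) ≈ 1.0907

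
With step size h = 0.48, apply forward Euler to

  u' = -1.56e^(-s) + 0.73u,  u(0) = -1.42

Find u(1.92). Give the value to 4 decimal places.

Euler: u_{n+1} = u_n + h·f(s_n, u_n).
s=0.000000, u=-1.420000: f=-2.596600 → u ← -1.420000 + 0.48·(-2.596600) = -2.666368
s=0.480000, u=-2.666368: f=-2.911751 → u ← -2.666368 + 0.48·(-2.911751) = -4.064008
s=0.960000, u=-4.064008: f=-3.564039 → u ← -4.064008 + 0.48·(-3.564039) = -5.774747
s=1.440000, u=-5.774747: f=-4.585173 → u ← -5.774747 + 0.48·(-4.585173) = -7.975630
u(1.92) ≈ -7.9756

-7.9756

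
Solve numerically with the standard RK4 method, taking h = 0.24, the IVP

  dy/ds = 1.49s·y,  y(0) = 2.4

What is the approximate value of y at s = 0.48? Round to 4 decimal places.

RK4: k1 = f(s_n, y_n); k2 = f(s_n + h/2, y_n + (h/2)·k1); k3 = f(s_n + h/2, y_n + (h/2)·k2); k4 = f(s_n + h, y_n + h·k3); y_{n+1} = y_n + (h/6)·(k1 + 2k2 + 2k3 + k4).
s=0.000000, y=2.400000:
  k1 = f(0.000000, 2.400000) = 0.000000
  k2 = f(0.120000, 2.400000) = 0.429120
  k3 = f(0.120000, 2.451494) = 0.438327
  k4 = f(0.240000, 2.505199) = 0.895859
  y ← 2.400000 + (0.24/6)·(k1 + 2k2 + 2k3 + k4) = 2.505230
s=0.240000, y=2.505230:
  k1 = f(0.240000, 2.505230) = 0.895870
  k2 = f(0.360000, 2.612735) = 1.401471
  k3 = f(0.360000, 2.673407) = 1.434015
  k4 = f(0.480000, 2.849394) = 2.037886
  y ← 2.505230 + (0.24/6)·(k1 + 2k2 + 2k3 + k4) = 2.849419
y(0.48) ≈ 2.8494

2.8494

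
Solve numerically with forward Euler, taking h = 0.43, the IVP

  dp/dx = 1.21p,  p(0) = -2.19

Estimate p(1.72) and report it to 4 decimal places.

Euler: p_{n+1} = p_n + h·f(x_n, p_n).
x=0.000000, p=-2.190000: f=-2.649900 → p ← -2.190000 + 0.43·(-2.649900) = -3.329457
x=0.430000, p=-3.329457: f=-4.028643 → p ← -3.329457 + 0.43·(-4.028643) = -5.061773
x=0.860000, p=-5.061773: f=-6.124746 → p ← -5.061773 + 0.43·(-6.124746) = -7.695414
x=1.290000, p=-7.695414: f=-9.311451 → p ← -7.695414 + 0.43·(-9.311451) = -11.699338
p(1.72) ≈ -11.6993

-11.6993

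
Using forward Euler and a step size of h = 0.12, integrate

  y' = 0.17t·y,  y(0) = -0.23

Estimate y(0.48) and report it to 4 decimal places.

-0.2334

Euler: y_{n+1} = y_n + h·f(t_n, y_n).
t=0.000000, y=-0.230000: f=0.000000 → y ← -0.230000 + 0.12·0.000000 = -0.230000
t=0.120000, y=-0.230000: f=-0.004692 → y ← -0.230000 + 0.12·(-0.004692) = -0.230563
t=0.240000, y=-0.230563: f=-0.009407 → y ← -0.230563 + 0.12·(-0.009407) = -0.231692
t=0.360000, y=-0.231692: f=-0.014180 → y ← -0.231692 + 0.12·(-0.014180) = -0.233393
y(0.48) ≈ -0.2334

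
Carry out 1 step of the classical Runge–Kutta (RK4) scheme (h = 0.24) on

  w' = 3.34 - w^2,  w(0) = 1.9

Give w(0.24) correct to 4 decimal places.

RK4: k1 = f(x_n, w_n); k2 = f(x_n + h/2, w_n + (h/2)·k1); k3 = f(x_n + h/2, w_n + (h/2)·k2); k4 = f(x_n + h, w_n + h·k3); w_{n+1} = w_n + (h/6)·(k1 + 2k2 + 2k3 + k4).
x=0.000000, w=1.900000:
  k1 = f(0.000000, 1.900000) = -0.270000
  k2 = f(0.120000, 1.867600) = -0.147930
  k3 = f(0.120000, 1.882248) = -0.202859
  k4 = f(0.240000, 1.851314) = -0.087363
  w ← 1.900000 + (0.24/6)·(k1 + 2k2 + 2k3 + k4) = 1.857642
w(0.24) ≈ 1.8576

1.8576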